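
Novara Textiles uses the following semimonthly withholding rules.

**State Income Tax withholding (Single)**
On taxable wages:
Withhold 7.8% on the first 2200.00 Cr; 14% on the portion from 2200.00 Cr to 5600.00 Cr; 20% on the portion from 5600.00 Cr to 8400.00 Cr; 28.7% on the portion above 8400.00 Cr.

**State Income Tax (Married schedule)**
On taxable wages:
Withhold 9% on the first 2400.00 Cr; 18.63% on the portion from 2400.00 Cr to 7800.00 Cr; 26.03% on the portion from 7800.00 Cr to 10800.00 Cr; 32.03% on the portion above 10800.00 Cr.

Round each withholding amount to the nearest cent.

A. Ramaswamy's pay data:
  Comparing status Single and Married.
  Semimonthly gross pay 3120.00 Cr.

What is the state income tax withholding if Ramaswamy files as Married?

350.14 Cr

State Income Tax (Married): taxable = 3120.00 Cr
  216.00 Cr + 18.63% × (3120.00 Cr − 2400.00 Cr) = 216.00 Cr + 18.63% × 720.00 Cr = 350.14 Cr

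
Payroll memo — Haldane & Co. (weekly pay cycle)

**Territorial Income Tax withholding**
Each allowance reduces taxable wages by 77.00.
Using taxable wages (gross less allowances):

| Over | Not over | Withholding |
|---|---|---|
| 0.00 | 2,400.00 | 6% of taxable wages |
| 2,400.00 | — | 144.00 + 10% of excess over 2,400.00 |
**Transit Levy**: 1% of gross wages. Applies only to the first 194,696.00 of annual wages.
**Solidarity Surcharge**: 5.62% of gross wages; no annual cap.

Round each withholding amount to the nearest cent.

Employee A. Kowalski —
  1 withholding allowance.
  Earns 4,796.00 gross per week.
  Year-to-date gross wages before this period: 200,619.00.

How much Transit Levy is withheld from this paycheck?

0.00

Transit Levy: YTD 200,619.00 ≥ cap 194,696.00 → 0.00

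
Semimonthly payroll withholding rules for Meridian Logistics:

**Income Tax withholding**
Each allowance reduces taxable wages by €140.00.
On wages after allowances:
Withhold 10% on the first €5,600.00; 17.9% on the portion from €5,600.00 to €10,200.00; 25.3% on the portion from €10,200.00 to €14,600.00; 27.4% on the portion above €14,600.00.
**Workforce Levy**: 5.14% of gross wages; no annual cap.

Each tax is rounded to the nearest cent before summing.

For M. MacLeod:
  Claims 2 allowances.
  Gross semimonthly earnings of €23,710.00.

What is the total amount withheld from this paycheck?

Income Tax: taxable = €23,710.00 − 2×€140.00 = €23,430.00
  €2,496.60 + 27.4% × (€23,430.00 − €14,600.00) = €2,496.60 + 27.4% × €8,830.00 = €4,916.02
Workforce Levy: 5.14% × €23,710.00 = €1,218.69
Total: €4,916.02 + €1,218.69 = €6,134.71

€6,134.71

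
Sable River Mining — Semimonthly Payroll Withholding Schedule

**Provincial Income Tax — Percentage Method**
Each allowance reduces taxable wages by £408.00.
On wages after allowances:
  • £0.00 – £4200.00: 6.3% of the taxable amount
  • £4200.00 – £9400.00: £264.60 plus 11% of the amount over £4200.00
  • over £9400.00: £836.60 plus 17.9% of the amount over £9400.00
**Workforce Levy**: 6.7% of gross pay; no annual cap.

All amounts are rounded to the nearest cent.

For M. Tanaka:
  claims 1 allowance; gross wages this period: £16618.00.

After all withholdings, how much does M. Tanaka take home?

£13449.00

Provincial Income Tax: taxable = £16618.00 − 1×£408.00 = £16210.00
  £836.60 + 17.9% × (£16210.00 − £9400.00) = £836.60 + 17.9% × £6810.00 = £2055.59
Workforce Levy: 6.7% × £16618.00 = £1113.41
Total withheld: £2055.59 + £1113.41 = £3169.00
Net pay: £16618.00 − £3169.00 = £13449.00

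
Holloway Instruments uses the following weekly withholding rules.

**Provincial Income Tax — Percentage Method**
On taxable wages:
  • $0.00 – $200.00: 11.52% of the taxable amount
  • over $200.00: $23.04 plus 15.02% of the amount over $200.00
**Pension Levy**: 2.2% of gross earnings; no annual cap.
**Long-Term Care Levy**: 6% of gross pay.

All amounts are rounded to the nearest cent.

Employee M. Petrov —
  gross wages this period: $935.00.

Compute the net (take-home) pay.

$724.89

Provincial Income Tax: taxable = $935.00
  $23.04 + 15.02% × ($935.00 − $200.00) = $23.04 + 15.02% × $735.00 = $133.44
Pension Levy: 2.2% × $935.00 = $20.57
Long-Term Care Levy: 6% × $935.00 = $56.10
Total withheld: $133.44 + $20.57 + $56.10 = $210.11
Net pay: $935.00 − $210.11 = $724.89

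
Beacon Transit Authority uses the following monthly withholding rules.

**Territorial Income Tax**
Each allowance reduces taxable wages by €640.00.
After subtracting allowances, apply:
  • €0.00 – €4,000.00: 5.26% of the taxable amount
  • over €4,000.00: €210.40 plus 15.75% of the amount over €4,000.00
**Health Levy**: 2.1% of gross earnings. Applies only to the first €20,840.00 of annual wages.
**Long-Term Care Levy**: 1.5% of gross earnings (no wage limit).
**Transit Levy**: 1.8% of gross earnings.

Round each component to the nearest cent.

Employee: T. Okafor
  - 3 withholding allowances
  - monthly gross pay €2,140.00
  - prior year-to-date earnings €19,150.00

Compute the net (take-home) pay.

Territorial Income Tax: taxable = €2,140.00 − 3×€640.00 = €220.00
  5.26% × €220.00 = €11.57
Health Levy: cap €20,840.00 − YTD €19,150.00 = €1,690.00 subject; 2.1% × €1,690.00 = €35.49
Long-Term Care Levy: 1.5% × €2,140.00 = €32.10
Transit Levy: 1.8% × €2,140.00 = €38.52
Total withheld: €11.57 + €35.49 + €32.10 + €38.52 = €117.68
Net pay: €2,140.00 − €117.68 = €2,022.32

€2,022.32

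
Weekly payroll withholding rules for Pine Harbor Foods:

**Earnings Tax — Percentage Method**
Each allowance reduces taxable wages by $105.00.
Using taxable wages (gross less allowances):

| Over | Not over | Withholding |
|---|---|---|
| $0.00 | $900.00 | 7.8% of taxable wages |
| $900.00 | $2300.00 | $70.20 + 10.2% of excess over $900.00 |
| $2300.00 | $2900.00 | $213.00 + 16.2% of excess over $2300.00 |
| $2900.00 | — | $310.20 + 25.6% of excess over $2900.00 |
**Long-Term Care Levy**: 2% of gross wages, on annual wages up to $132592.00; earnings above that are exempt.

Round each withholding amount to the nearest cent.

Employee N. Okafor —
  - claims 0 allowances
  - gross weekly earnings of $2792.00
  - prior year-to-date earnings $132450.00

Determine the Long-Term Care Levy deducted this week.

$2.84

Long-Term Care Levy: cap $132592.00 − YTD $132450.00 = $142.00 subject; 2% × $142.00 = $2.84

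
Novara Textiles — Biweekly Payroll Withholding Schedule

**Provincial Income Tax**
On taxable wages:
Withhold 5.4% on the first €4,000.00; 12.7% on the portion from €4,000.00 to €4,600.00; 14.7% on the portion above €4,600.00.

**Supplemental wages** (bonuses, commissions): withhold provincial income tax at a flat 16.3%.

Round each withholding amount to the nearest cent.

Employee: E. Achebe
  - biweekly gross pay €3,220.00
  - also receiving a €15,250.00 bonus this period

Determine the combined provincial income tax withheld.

Provincial Income Tax: taxable = €3,220.00
  5.4% × €3,220.00 = €173.88
Supplemental (16.3% flat on bonus): 16.3% × €15,250.00 = €2,485.75
Total provincial income tax: €173.88 + €2,485.75 = €2,659.63

€2,659.63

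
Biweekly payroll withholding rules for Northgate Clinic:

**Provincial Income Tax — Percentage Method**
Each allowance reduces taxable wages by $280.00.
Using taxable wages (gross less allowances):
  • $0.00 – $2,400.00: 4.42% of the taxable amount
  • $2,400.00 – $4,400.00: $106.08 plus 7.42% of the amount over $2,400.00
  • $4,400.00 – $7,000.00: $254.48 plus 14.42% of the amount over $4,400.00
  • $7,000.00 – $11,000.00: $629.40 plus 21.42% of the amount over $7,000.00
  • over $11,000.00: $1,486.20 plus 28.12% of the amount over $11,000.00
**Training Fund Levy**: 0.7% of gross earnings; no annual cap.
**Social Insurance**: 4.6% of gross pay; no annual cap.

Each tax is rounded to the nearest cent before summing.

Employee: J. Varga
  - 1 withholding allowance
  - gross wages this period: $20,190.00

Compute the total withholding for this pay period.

Provincial Income Tax: taxable = $20,190.00 − 1×$280.00 = $19,910.00
  $1,486.20 + 28.12% × ($19,910.00 − $11,000.00) = $1,486.20 + 28.12% × $8,910.00 = $3,991.69
Training Fund Levy: 0.7% × $20,190.00 = $141.33
Social Insurance: 4.6% × $20,190.00 = $928.74
Total: $3,991.69 + $141.33 + $928.74 = $5,061.76

$5,061.76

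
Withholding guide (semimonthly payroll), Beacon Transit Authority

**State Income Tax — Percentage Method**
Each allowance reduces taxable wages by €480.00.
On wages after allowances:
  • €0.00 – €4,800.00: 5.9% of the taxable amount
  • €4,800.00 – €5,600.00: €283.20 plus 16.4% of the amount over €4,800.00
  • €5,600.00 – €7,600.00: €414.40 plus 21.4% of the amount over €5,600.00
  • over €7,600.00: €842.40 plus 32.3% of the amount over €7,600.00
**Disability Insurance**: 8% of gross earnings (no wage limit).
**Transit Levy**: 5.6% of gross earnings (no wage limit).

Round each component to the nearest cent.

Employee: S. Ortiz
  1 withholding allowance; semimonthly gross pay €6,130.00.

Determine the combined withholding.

€1,258.78

State Income Tax: taxable = €6,130.00 − 1×€480.00 = €5,650.00
  €414.40 + 21.4% × (€5,650.00 − €5,600.00) = €414.40 + 21.4% × €50.00 = €425.10
Disability Insurance: 8% × €6,130.00 = €490.40
Transit Levy: 5.6% × €6,130.00 = €343.28
Total: €425.10 + €490.40 + €343.28 = €1,258.78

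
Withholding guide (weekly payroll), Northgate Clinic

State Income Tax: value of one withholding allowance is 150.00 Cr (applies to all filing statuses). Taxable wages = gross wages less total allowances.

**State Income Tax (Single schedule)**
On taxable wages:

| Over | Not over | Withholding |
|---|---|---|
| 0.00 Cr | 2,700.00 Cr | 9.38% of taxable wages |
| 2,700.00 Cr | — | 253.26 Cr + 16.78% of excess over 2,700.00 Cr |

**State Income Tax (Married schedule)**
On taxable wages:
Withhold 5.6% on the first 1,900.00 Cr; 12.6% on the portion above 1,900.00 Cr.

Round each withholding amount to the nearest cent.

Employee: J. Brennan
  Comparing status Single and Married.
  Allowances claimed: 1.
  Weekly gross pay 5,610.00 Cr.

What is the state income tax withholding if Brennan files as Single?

716.39 Cr

State Income Tax (Single): taxable = 5,610.00 Cr − 1×150.00 Cr = 5,460.00 Cr
  253.26 Cr + 16.78% × (5,460.00 Cr − 2,700.00 Cr) = 253.26 Cr + 16.78% × 2,760.00 Cr = 716.39 Cr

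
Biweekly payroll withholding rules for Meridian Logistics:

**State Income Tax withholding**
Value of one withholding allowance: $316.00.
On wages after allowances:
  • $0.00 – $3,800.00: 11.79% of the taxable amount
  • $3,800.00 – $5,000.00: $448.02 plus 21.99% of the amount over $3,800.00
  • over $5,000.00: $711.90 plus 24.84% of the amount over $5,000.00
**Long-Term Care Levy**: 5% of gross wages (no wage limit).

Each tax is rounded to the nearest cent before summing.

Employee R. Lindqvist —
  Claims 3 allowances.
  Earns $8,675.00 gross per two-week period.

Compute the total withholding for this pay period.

$1,823.04

State Income Tax: taxable = $8,675.00 − 3×$316.00 = $7,727.00
  $711.90 + 24.84% × ($7,727.00 − $5,000.00) = $711.90 + 24.84% × $2,727.00 = $1,389.29
Long-Term Care Levy: 5% × $8,675.00 = $433.75
Total: $1,389.29 + $433.75 = $1,823.04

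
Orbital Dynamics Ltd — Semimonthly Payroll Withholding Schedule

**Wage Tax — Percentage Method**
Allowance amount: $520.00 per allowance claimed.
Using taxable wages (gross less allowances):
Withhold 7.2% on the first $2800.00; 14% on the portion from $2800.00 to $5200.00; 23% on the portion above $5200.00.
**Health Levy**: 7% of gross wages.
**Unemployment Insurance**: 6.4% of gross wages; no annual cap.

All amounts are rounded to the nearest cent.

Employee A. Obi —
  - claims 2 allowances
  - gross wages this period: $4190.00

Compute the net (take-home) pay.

Wage Tax: taxable = $4190.00 − 2×$520.00 = $3150.00
  $201.60 + 14% × ($3150.00 − $2800.00) = $201.60 + 14% × $350.00 = $250.60
Health Levy: 7% × $4190.00 = $293.30
Unemployment Insurance: 6.4% × $4190.00 = $268.16
Total withheld: $250.60 + $293.30 + $268.16 = $812.06
Net pay: $4190.00 − $812.06 = $3377.94

$3377.94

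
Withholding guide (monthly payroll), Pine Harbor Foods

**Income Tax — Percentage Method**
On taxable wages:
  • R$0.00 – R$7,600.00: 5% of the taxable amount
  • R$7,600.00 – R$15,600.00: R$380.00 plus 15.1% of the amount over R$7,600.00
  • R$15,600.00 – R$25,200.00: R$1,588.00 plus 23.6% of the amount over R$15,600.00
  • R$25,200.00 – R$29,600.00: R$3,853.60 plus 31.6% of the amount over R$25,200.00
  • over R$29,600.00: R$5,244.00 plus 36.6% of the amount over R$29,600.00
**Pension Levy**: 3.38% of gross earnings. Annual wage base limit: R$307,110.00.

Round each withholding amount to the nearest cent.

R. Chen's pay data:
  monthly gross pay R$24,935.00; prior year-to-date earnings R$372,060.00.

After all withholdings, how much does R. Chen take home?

Income Tax: taxable = R$24,935.00
  R$1,588.00 + 23.6% × (R$24,935.00 − R$15,600.00) = R$1,588.00 + 23.6% × R$9,335.00 = R$3,791.06
Pension Levy: YTD R$372,060.00 ≥ cap R$307,110.00 → R$0.00
Total withheld: R$3,791.06 + R$0.00 = R$3,791.06
Net pay: R$24,935.00 − R$3,791.06 = R$21,143.94

R$21,143.94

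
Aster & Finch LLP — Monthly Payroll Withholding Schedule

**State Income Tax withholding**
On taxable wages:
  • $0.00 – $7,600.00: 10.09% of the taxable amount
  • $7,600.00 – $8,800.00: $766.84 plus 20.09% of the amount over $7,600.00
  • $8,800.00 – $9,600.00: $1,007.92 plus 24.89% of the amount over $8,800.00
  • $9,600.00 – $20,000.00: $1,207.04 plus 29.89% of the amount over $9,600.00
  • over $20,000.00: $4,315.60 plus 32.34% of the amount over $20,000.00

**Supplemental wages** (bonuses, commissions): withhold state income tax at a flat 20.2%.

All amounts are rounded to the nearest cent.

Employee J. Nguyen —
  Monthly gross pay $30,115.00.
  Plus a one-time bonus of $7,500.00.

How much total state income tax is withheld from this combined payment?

State Income Tax: taxable = $30,115.00
  $4,315.60 + 32.34% × ($30,115.00 − $20,000.00) = $4,315.60 + 32.34% × $10,115.00 = $7,586.79
Supplemental (20.2% flat on bonus): 20.2% × $7,500.00 = $1,515.00
Total state income tax: $7,586.79 + $1,515.00 = $9,101.79

$9,101.79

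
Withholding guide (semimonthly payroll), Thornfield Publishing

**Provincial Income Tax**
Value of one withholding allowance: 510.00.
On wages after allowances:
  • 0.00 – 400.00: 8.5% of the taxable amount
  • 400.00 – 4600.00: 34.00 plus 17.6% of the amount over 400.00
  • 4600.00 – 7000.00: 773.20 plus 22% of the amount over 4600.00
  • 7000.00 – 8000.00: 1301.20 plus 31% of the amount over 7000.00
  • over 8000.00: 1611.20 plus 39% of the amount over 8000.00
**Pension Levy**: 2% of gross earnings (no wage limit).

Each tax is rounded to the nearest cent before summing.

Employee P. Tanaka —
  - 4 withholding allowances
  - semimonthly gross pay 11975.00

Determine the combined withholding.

2605.35

Provincial Income Tax: taxable = 11975.00 − 4×510.00 = 9935.00
  1611.20 + 39% × (9935.00 − 8000.00) = 1611.20 + 39% × 1935.00 = 2365.85
Pension Levy: 2% × 11975.00 = 239.50
Total: 2365.85 + 239.50 = 2605.35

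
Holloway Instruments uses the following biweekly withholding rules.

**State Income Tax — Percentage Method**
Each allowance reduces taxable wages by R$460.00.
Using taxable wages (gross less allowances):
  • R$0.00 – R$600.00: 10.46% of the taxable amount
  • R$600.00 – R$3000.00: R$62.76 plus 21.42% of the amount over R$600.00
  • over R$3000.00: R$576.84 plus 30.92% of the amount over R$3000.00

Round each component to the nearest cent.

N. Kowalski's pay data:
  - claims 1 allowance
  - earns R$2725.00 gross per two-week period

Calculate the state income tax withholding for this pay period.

State Income Tax: taxable = R$2725.00 − 1×R$460.00 = R$2265.00
  R$62.76 + 21.42% × (R$2265.00 − R$600.00) = R$62.76 + 21.42% × R$1665.00 = R$419.40

R$419.40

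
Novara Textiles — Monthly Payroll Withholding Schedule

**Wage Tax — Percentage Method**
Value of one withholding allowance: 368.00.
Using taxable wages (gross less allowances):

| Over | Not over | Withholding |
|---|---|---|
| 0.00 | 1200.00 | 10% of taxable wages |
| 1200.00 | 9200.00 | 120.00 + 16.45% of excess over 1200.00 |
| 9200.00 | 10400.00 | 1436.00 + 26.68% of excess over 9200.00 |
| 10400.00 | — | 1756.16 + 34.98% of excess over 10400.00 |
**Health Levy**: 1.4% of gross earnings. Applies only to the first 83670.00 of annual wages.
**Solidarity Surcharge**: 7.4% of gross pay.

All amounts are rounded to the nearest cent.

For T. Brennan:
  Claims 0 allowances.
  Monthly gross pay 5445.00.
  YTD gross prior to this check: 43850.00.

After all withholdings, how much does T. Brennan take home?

4147.54

Wage Tax: taxable = 5445.00
  120.00 + 16.45% × (5445.00 − 1200.00) = 120.00 + 16.45% × 4245.00 = 818.30
Health Levy: 1.4% × 5445.00 = 76.23
Solidarity Surcharge: 7.4% × 5445.00 = 402.93
Total withheld: 818.30 + 76.23 + 402.93 = 1297.46
Net pay: 5445.00 − 1297.46 = 4147.54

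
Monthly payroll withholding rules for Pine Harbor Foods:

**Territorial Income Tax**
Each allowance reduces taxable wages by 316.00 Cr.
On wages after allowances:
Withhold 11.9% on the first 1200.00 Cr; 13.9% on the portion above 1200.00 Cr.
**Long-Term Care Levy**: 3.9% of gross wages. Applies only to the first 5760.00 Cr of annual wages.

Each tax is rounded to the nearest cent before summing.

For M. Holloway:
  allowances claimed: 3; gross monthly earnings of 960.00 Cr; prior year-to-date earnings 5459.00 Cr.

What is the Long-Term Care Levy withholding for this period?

11.74 Cr

Long-Term Care Levy: cap 5760.00 Cr − YTD 5459.00 Cr = 301.00 Cr subject; 3.9% × 301.00 Cr = 11.74 Cr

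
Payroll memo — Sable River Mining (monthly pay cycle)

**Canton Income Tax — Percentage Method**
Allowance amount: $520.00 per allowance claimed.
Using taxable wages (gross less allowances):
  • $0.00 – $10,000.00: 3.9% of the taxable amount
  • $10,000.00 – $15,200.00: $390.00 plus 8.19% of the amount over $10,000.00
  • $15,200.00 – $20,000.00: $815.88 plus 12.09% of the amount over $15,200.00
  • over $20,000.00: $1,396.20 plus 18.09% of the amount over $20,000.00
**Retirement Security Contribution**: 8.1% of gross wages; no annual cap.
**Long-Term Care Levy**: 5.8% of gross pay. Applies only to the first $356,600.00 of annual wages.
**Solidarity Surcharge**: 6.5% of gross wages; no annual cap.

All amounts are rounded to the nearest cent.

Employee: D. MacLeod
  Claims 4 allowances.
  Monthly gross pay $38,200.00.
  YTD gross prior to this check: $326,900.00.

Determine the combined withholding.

$11,612.11

Canton Income Tax: taxable = $38,200.00 − 4×$520.00 = $36,120.00
  $1,396.20 + 18.09% × ($36,120.00 − $20,000.00) = $1,396.20 + 18.09% × $16,120.00 = $4,312.31
Retirement Security Contribution: 8.1% × $38,200.00 = $3,094.20
Long-Term Care Levy: cap $356,600.00 − YTD $326,900.00 = $29,700.00 subject; 5.8% × $29,700.00 = $1,722.60
Solidarity Surcharge: 6.5% × $38,200.00 = $2,483.00
Total: $4,312.31 + $3,094.20 + $1,722.60 + $2,483.00 = $11,612.11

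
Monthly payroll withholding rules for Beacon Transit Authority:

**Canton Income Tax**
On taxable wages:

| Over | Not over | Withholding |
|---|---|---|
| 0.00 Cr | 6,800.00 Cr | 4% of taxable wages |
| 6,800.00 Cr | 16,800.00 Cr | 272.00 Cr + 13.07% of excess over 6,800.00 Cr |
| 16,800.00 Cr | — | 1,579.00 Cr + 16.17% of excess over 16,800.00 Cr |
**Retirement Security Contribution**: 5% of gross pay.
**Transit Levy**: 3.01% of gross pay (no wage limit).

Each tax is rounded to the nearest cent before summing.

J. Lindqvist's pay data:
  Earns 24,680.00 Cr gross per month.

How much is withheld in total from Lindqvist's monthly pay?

Canton Income Tax: taxable = 24,680.00 Cr
  1,579.00 Cr + 16.17% × (24,680.00 Cr − 16,800.00 Cr) = 1,579.00 Cr + 16.17% × 7,880.00 Cr = 2,853.20 Cr
Retirement Security Contribution: 5% × 24,680.00 Cr = 1,234.00 Cr
Transit Levy: 3.01% × 24,680.00 Cr = 742.87 Cr
Total: 2,853.20 Cr + 1,234.00 Cr + 742.87 Cr = 4,830.07 Cr

4,830.07 Cr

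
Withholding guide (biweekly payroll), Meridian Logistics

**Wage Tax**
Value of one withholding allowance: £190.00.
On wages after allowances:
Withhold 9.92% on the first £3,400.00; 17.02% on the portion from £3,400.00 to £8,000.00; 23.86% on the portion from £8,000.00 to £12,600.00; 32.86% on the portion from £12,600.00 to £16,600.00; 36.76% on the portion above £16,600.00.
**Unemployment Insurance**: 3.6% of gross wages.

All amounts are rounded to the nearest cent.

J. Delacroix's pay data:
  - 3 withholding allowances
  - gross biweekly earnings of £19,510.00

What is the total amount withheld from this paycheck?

Wage Tax: taxable = £19,510.00 − 3×£190.00 = £18,940.00
  £3,532.16 + 36.76% × (£18,940.00 − £16,600.00) = £3,532.16 + 36.76% × £2,340.00 = £4,392.34
Unemployment Insurance: 3.6% × £19,510.00 = £702.36
Total: £4,392.34 + £702.36 = £5,094.70

£5,094.70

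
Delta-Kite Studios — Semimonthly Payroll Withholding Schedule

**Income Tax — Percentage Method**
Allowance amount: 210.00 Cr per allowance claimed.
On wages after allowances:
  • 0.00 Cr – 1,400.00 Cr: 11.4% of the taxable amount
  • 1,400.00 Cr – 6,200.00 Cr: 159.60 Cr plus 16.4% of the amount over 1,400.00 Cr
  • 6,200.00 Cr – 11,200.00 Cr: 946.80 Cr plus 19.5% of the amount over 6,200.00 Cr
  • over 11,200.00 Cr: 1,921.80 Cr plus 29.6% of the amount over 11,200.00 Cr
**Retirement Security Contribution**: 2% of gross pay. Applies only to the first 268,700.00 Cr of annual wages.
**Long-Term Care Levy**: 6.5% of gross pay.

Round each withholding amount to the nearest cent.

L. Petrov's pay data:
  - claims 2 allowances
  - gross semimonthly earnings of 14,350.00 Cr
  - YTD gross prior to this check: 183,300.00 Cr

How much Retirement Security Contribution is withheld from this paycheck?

Retirement Security Contribution: 2% × 14,350.00 Cr = 287.00 Cr

287.00 Cr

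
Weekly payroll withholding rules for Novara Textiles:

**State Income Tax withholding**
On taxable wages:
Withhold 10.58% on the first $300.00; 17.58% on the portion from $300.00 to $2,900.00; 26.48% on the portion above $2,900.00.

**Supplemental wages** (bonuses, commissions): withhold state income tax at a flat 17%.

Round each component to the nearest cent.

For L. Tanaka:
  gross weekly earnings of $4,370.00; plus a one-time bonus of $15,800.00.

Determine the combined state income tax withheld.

State Income Tax: taxable = $4,370.00
  $488.82 + 26.48% × ($4,370.00 − $2,900.00) = $488.82 + 26.48% × $1,470.00 = $878.08
Supplemental (17% flat on bonus): 17% × $15,800.00 = $2,686.00
Total state income tax: $878.08 + $2,686.00 = $3,564.08

$3,564.08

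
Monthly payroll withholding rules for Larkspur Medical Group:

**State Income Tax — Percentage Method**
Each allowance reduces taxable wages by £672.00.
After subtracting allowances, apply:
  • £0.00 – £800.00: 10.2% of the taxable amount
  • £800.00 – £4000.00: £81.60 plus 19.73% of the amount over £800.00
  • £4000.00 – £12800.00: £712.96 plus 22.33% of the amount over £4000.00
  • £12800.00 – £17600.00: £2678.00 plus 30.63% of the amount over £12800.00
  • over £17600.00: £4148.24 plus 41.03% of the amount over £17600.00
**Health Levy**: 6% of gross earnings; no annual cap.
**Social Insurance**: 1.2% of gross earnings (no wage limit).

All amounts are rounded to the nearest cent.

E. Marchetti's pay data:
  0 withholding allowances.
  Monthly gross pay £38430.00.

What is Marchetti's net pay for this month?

State Income Tax: taxable = £38430.00
  £4148.24 + 41.03% × (£38430.00 − £17600.00) = £4148.24 + 41.03% × £20830.00 = £12694.79
Health Levy: 6% × £38430.00 = £2305.80
Social Insurance: 1.2% × £38430.00 = £461.16
Total withheld: £12694.79 + £2305.80 + £461.16 = £15461.75
Net pay: £38430.00 − £15461.75 = £22968.25

£22968.25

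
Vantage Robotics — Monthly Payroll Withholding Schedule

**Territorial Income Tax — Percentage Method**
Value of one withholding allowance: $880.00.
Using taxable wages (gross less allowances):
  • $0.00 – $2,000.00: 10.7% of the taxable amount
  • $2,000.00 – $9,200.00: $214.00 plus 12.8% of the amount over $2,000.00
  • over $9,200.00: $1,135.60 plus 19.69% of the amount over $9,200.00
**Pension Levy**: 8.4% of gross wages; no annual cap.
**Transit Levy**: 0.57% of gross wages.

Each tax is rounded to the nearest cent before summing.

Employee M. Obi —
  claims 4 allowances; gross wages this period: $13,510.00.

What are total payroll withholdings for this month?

$2,503.00

Territorial Income Tax: taxable = $13,510.00 − 4×$880.00 = $9,990.00
  $1,135.60 + 19.69% × ($9,990.00 − $9,200.00) = $1,135.60 + 19.69% × $790.00 = $1,291.15
Pension Levy: 8.4% × $13,510.00 = $1,134.84
Transit Levy: 0.57% × $13,510.00 = $77.01
Total: $1,291.15 + $1,134.84 + $77.01 = $2,503.00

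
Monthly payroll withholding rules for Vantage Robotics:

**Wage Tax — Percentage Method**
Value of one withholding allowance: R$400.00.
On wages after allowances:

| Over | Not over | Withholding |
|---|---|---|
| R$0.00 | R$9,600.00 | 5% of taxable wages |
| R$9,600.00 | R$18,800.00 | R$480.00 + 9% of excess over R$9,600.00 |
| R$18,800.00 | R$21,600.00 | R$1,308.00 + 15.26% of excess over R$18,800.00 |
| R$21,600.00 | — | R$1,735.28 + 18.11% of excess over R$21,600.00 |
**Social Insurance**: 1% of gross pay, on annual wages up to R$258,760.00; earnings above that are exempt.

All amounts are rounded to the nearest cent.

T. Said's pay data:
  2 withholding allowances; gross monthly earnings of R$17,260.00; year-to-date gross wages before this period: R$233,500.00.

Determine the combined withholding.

R$1,270.00

Wage Tax: taxable = R$17,260.00 − 2×R$400.00 = R$16,460.00
  R$480.00 + 9% × (R$16,460.00 − R$9,600.00) = R$480.00 + 9% × R$6,860.00 = R$1,097.40
Social Insurance: 1% × R$17,260.00 = R$172.60
Total: R$1,097.40 + R$172.60 = R$1,270.00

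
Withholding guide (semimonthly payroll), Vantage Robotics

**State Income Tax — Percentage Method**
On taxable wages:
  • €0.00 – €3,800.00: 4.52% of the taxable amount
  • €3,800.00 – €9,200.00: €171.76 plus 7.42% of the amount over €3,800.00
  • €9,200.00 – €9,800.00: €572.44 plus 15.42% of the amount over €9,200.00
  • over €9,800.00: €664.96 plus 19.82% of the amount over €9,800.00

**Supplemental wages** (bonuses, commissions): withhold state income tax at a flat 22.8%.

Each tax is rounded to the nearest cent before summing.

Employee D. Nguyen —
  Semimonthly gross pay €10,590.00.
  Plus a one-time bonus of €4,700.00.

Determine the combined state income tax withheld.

€1,893.14

State Income Tax: taxable = €10,590.00
  €664.96 + 19.82% × (€10,590.00 − €9,800.00) = €664.96 + 19.82% × €790.00 = €821.54
Supplemental (22.8% flat on bonus): 22.8% × €4,700.00 = €1,071.60
Total state income tax: €821.54 + €1,071.60 = €1,893.14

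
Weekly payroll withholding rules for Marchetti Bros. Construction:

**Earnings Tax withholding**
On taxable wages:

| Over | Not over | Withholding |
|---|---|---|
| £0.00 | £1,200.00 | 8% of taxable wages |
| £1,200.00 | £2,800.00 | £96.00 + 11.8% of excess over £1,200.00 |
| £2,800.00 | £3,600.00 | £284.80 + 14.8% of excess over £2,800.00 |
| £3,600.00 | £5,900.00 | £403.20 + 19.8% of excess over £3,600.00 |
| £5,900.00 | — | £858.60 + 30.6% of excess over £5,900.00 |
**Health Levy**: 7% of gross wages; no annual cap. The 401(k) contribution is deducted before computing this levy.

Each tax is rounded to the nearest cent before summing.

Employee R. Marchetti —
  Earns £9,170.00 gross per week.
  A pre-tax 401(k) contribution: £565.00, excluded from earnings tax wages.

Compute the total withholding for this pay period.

Earnings Tax: taxable = £9,170.00 − £565.00 = £8,605.00
  £858.60 + 30.6% × (£8,605.00 − £5,900.00) = £858.60 + 30.6% × £2,705.00 = £1,686.33
Health Levy: 7% × £8,605.00 = £602.35
Total: £1,686.33 + £602.35 = £2,288.68

£2,288.68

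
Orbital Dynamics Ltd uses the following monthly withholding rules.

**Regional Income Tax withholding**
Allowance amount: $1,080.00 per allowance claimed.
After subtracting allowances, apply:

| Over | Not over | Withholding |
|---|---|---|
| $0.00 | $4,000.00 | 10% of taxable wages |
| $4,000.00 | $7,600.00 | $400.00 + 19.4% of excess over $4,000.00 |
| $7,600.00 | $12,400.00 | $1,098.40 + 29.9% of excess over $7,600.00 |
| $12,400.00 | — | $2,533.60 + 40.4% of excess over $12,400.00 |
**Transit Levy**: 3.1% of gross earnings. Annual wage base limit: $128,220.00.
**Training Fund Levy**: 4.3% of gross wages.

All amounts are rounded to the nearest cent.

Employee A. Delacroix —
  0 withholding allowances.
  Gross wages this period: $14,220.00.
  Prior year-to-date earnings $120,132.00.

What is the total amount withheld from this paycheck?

$4,131.07

Regional Income Tax: taxable = $14,220.00
  $2,533.60 + 40.4% × ($14,220.00 − $12,400.00) = $2,533.60 + 40.4% × $1,820.00 = $3,268.88
Transit Levy: cap $128,220.00 − YTD $120,132.00 = $8,088.00 subject; 3.1% × $8,088.00 = $250.73
Training Fund Levy: 4.3% × $14,220.00 = $611.46
Total: $3,268.88 + $250.73 + $611.46 = $4,131.07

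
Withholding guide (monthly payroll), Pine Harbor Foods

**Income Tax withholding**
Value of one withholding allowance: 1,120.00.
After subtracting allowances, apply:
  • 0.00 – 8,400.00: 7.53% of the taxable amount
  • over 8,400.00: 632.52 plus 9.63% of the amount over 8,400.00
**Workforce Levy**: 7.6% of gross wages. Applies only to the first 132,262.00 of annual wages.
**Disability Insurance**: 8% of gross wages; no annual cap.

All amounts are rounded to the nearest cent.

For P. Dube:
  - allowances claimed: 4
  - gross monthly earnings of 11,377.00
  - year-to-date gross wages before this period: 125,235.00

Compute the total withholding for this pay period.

Income Tax: taxable = 11,377.00 − 4×1,120.00 = 6,897.00
  7.53% × 6,897.00 = 519.34
Workforce Levy: cap 132,262.00 − YTD 125,235.00 = 7,027.00 subject; 7.6% × 7,027.00 = 534.05
Disability Insurance: 8% × 11,377.00 = 910.16
Total: 519.34 + 534.05 + 910.16 = 1,963.55

1,963.55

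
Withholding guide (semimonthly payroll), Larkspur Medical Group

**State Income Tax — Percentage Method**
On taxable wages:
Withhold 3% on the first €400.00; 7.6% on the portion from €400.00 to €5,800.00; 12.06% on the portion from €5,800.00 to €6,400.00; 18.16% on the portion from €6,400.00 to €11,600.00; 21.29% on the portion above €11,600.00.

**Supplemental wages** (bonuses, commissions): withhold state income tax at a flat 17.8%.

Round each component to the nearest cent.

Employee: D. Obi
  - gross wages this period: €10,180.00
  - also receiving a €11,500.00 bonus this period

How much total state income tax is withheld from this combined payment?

€3,228.21

State Income Tax: taxable = €10,180.00
  €494.76 + 18.16% × (€10,180.00 − €6,400.00) = €494.76 + 18.16% × €3,780.00 = €1,181.21
Supplemental (17.8% flat on bonus): 17.8% × €11,500.00 = €2,047.00
Total state income tax: €1,181.21 + €2,047.00 = €3,228.21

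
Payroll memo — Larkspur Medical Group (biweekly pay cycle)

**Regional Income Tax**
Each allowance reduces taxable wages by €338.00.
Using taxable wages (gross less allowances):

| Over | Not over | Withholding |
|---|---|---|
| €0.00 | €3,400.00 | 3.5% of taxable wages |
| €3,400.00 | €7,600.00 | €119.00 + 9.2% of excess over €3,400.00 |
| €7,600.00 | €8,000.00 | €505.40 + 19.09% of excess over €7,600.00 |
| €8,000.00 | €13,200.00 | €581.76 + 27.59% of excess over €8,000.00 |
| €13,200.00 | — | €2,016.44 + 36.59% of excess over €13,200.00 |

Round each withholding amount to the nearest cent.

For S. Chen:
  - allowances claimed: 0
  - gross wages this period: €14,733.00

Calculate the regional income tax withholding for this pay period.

Regional Income Tax: taxable = €14,733.00
  €2,016.44 + 36.59% × (€14,733.00 − €13,200.00) = €2,016.44 + 36.59% × €1,533.00 = €2,577.36

€2,577.36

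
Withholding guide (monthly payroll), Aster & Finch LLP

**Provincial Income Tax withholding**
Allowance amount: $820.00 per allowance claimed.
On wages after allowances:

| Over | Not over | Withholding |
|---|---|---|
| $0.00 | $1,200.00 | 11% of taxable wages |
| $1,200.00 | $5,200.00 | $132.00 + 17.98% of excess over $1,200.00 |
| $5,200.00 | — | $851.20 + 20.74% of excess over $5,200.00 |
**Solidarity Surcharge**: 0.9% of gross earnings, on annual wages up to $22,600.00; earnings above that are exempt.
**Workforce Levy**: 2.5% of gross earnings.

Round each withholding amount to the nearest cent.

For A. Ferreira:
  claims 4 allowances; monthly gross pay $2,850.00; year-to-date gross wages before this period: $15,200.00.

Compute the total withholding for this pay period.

Provincial Income Tax: taxable = $2,850.00 − 4×$820.00 = $-430.00
  Taxable ≤ 0 → $0.00
Solidarity Surcharge: 0.9% × $2,850.00 = $25.65
Workforce Levy: 2.5% × $2,850.00 = $71.25
Total: $0.00 + $25.65 + $71.25 = $96.90

$96.90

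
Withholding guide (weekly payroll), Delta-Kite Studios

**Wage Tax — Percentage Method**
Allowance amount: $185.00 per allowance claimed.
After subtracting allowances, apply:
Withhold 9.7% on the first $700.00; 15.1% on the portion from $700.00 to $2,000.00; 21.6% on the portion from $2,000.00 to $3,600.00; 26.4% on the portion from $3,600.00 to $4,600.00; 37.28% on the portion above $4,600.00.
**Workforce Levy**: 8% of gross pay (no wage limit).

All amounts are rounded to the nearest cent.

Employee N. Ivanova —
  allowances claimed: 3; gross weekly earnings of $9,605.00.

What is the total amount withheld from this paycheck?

$3,301.16

Wage Tax: taxable = $9,605.00 − 3×$185.00 = $9,050.00
  $873.80 + 37.28% × ($9,050.00 − $4,600.00) = $873.80 + 37.28% × $4,450.00 = $2,532.76
Workforce Levy: 8% × $9,605.00 = $768.40
Total: $2,532.76 + $768.40 = $3,301.16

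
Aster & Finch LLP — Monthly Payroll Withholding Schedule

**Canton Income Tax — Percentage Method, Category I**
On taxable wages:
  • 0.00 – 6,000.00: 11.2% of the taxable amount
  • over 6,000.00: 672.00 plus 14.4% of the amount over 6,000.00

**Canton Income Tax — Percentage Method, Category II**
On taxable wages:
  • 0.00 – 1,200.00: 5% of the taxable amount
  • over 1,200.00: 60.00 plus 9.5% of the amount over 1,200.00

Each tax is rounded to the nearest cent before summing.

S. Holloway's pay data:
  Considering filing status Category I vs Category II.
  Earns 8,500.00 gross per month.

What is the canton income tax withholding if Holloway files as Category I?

1,032.00

Canton Income Tax (Category I): taxable = 8,500.00
  672.00 + 14.4% × (8,500.00 − 6,000.00) = 672.00 + 14.4% × 2,500.00 = 1,032.00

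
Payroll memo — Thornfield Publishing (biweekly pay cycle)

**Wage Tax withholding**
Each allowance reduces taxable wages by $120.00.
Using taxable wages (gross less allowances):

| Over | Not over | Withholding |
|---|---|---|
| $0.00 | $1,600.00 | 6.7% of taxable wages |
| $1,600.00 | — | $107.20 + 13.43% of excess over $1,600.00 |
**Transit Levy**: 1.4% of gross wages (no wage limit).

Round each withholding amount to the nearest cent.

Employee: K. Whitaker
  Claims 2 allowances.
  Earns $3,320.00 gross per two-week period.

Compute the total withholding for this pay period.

Wage Tax: taxable = $3,320.00 − 2×$120.00 = $3,080.00
  $107.20 + 13.43% × ($3,080.00 − $1,600.00) = $107.20 + 13.43% × $1,480.00 = $305.96
Transit Levy: 1.4% × $3,320.00 = $46.48
Total: $305.96 + $46.48 = $352.44

$352.44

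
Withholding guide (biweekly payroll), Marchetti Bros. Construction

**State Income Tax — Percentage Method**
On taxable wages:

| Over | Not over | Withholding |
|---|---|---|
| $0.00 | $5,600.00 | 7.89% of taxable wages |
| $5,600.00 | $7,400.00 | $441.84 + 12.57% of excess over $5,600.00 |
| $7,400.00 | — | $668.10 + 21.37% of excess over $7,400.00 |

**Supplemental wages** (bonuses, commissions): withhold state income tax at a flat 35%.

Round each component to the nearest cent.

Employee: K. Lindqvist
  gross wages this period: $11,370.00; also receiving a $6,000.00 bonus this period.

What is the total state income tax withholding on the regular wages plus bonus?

State Income Tax: taxable = $11,370.00
  $668.10 + 21.37% × ($11,370.00 − $7,400.00) = $668.10 + 21.37% × $3,970.00 = $1,516.49
Supplemental (35% flat on bonus): 35% × $6,000.00 = $2,100.00
Total state income tax: $1,516.49 + $2,100.00 = $3,616.49

$3,616.49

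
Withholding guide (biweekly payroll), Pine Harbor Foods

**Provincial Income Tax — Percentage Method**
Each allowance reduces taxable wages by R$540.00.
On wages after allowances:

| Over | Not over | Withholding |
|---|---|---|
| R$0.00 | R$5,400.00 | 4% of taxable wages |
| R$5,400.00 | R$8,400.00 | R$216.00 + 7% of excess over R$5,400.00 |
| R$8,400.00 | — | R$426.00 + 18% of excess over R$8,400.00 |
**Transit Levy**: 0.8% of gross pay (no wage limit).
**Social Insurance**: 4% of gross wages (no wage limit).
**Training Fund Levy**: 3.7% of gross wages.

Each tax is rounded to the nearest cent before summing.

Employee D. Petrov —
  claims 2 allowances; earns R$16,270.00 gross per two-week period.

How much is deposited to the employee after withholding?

Provincial Income Tax: taxable = R$16,270.00 − 2×R$540.00 = R$15,190.00
  R$426.00 + 18% × (R$15,190.00 − R$8,400.00) = R$426.00 + 18% × R$6,790.00 = R$1,648.20
Transit Levy: 0.8% × R$16,270.00 = R$130.16
Social Insurance: 4% × R$16,270.00 = R$650.80
Training Fund Levy: 3.7% × R$16,270.00 = R$601.99
Total withheld: R$1,648.20 + R$130.16 + R$650.80 + R$601.99 = R$3,031.15
Net pay: R$16,270.00 − R$3,031.15 = R$13,238.85

R$13,238.85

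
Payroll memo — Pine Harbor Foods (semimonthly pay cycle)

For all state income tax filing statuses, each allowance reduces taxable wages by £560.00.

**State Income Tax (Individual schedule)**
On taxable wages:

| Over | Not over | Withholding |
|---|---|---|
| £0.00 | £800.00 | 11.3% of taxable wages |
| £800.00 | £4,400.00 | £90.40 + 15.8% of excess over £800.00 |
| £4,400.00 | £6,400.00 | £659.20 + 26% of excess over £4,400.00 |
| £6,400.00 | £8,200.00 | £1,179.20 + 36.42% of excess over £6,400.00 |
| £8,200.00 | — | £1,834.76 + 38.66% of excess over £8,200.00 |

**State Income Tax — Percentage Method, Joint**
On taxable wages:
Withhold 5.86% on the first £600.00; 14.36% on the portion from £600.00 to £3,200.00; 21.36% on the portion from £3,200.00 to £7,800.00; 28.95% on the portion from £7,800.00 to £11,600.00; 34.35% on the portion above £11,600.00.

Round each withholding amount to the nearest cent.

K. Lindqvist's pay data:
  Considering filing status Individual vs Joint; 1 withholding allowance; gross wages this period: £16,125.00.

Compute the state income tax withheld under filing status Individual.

£4,682.07

State Income Tax (Individual): taxable = £16,125.00 − 1×£560.00 = £15,565.00
  £1,834.76 + 38.66% × (£15,565.00 − £8,200.00) = £1,834.76 + 38.66% × £7,365.00 = £4,682.07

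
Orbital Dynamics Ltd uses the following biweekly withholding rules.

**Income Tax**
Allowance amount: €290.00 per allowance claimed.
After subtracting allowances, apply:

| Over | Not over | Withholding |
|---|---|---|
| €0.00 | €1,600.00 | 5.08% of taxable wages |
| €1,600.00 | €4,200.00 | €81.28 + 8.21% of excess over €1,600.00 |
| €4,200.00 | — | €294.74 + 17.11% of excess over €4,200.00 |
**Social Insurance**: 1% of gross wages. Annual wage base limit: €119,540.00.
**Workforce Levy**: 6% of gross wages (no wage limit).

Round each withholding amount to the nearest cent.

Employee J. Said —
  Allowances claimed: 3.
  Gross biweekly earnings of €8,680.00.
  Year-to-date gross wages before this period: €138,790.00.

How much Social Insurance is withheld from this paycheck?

Social Insurance: YTD €138,790.00 ≥ cap €119,540.00 → €0.00

€0.00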